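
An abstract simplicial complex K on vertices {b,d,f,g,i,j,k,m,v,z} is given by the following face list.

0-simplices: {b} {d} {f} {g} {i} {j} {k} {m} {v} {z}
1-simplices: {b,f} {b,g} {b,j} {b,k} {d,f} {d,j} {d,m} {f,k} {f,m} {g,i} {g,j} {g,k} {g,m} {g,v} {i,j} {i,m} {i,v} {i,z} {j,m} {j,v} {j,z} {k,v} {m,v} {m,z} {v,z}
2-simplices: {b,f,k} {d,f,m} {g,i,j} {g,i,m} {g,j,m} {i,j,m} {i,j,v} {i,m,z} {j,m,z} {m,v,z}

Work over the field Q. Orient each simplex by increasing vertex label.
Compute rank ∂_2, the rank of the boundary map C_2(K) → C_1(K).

n_0=10 n_1=25 n_2=10  [Q]
∂1: piv[bf,bg,bj,bk,df,dm,gi,gv,iz] rk=9  ker:dj,fk,fm,gj,gk,gm,ij,im,iv,jm,jv,jz,kv,mv,mz,vz
∂2: piv[bfk,dfm,gij,gim,gjm,ijv,imz,jmz,mvz] rk=9  ker:ijm
rk∂_2=9

rank∂_2=9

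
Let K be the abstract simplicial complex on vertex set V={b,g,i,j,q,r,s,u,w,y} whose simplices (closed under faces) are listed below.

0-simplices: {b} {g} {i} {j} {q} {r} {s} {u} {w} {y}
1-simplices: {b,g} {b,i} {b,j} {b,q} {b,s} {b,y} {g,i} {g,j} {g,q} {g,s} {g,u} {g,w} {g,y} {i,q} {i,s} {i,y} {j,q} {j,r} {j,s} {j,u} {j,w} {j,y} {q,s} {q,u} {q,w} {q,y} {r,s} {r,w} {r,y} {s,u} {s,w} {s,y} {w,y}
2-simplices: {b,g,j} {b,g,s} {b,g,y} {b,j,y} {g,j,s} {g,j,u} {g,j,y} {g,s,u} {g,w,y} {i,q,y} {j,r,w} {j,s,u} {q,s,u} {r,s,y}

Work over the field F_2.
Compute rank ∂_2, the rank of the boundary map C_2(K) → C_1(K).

rank∂_2=12

n_0=10 n_1=33 n_2=14  [Z2]
∂1: piv[bg,bi,bj,bq,bs,by,gu,gw,jr] rk=9  ker:gi,gj,gq,gs,gy,iq,is,iy,jq,js,ju,jw,jy,qs,qu,qw,qy,rs,rw,ry,su,sw,sy,wy
∂2: piv[bgj,bgs,bgy,bjy,gjs,gju,gsu,gwy,iqy,jrw,qsu,rsy] rk=12  ker:gjy,jsu
rk∂_2=12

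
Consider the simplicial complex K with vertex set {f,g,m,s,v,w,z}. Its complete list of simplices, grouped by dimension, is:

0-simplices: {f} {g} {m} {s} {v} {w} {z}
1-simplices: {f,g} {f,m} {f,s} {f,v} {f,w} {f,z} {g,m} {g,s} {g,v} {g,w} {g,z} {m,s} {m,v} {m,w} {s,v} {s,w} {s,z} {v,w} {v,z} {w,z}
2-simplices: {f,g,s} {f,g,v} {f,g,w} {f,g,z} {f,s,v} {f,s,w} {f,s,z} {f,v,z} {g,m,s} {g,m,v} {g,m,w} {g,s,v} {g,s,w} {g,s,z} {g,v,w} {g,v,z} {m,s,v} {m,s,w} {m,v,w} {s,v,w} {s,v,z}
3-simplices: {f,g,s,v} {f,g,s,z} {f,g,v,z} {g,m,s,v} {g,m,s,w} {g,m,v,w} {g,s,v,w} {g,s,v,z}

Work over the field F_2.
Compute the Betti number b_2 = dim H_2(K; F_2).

n_0=7 n_1=20 n_2=21 n_3=8  [Z2]
∂1: piv[fg,fm,fs,fv,fw,fz] rk=6  ker:gm,gs,gv,gw,gz,ms,mv,mw,sv,sw,sz,vw,vz,wz
∂2: piv[fgs,fgv,fgw,fgz,fsv,fsw,fsz,fvz,gms,gmv,gmw,gvw] rk=12  ker:gsv,gsw,gsz,gvz,msv,msw,mvw,svw,svz
∂3: piv[fgsv,fgsz,fgvz,gmsv,gmsw,gmvw,gsvw,gsvz] rk=8
b_2=(21−12)−8=1

b_2=1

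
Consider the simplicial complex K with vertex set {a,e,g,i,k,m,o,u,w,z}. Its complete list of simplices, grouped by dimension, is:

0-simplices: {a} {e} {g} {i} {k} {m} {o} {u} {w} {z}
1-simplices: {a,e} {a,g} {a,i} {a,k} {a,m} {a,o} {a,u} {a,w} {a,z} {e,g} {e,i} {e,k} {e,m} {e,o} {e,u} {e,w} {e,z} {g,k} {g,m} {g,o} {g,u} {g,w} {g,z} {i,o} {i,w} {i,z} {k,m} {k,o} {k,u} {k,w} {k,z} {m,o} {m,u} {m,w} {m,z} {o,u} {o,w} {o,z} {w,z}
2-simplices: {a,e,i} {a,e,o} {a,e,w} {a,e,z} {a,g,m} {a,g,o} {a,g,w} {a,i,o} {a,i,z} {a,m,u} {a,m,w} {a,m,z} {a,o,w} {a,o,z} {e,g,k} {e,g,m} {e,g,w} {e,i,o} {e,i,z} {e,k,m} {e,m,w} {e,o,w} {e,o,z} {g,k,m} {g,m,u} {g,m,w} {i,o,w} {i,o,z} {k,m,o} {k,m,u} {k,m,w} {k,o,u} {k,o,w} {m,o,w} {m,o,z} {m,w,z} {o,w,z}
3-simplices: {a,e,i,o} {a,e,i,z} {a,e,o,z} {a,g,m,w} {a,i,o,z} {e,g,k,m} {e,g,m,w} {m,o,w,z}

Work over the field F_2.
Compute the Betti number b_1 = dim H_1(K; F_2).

n_0=10 n_1=39 n_2=37 n_3=8  [Z2]
∂1: piv[ae,ag,ai,ak,am,ao,au,aw,az] rk=9  ker:eg,ei,ek,em,eo,eu,ew,ez,gk,gm,go,gu,gw,gz,io,iw,iz,km,ko,ku,kw,kz,mo,mu,mw,mz,ou,ow,oz,wz
∂2: piv[aei,aeo,aew,aez,agm,ago,agw,aio,aiz,amu,amw,amz,aow,aoz,egk,egm,egw,ekm,gmu,iow,kmo,kmu,kmw,kou,kow,mwz] rk=26  ker:eio,eiz,emw,eow,eoz,gkm,gmw,ioz,mow,moz,owz
∂3: piv[aeio,aeiz,aeoz,agmw,aioz,egkm,egmw,mowz] rk=8
b_1=(39−9)−26=4

b_1=4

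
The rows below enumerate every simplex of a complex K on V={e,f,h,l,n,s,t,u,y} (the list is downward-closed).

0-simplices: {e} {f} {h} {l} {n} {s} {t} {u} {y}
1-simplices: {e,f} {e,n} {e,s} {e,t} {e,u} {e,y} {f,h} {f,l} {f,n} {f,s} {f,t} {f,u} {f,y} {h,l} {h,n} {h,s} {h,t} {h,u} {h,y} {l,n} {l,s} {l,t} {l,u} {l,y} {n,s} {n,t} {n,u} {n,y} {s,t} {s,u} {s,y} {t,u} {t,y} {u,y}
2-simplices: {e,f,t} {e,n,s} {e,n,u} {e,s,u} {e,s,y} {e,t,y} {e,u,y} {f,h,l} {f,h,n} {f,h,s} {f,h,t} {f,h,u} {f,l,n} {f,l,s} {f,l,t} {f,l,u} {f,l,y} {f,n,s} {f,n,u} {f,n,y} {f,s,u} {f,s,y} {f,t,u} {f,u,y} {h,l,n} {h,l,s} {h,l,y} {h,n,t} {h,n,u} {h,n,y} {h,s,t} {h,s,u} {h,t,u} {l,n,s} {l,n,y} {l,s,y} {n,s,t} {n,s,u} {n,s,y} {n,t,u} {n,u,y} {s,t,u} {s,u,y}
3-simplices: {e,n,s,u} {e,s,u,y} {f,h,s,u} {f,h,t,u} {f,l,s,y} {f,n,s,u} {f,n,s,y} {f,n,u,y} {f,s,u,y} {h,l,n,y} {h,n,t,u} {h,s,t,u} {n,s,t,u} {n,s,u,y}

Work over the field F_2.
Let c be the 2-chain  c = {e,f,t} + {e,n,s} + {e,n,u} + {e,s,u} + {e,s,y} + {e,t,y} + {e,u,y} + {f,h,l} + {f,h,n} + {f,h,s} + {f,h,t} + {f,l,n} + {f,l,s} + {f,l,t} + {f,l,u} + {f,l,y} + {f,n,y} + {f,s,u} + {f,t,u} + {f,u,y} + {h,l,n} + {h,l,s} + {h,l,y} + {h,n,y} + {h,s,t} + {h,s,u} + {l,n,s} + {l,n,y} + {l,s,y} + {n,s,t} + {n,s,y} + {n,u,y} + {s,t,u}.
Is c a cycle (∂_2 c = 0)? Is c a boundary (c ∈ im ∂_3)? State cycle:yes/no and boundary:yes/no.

n_0=9 n_1=34 n_2=43 n_3=14  [Z2]
∂1: piv[ef,en,es,et,eu,ey,fh,fl] rk=8  ker:fn,fs,ft,fu,fy,hl,hn,hs,ht,hu,hy,ln,ls,lt,lu,ly,ns,nt,nu,ny,st,su,sy,tu,ty,uy
∂2: piv[eft,ens,enu,esu,esy,ety,euy,fhl,fhn,fhs,fht,fhu,fln,fls,flt,flu,fly,fns,fnu,fny,fsy,ftu,hly,hnt,hst] rk=25  ker:fsu,fuy,hln,hls,hnu,hny,hsu,htu,lns,lny,lsy,nst,nsu,nsy,ntu,nuy,stu,suy
∂3: piv[ensu,esuy,fhsu,fhtu,flsy,fnsu,fnsy,fnuy,fsuy,hlny,hntu,hstu,nstu] rk=13  ker:nsuy
∂2c = {e,f} + {e,s} + {e,u} + {e,y} + {f,n} + {f,s} + {f,y} + {h,n} + {h,u} + {l,t} + {l,u} + {n,t} + {n,y} + {s,t} + {s,y} + {t,y} + {u,y}

cycle:no boundary:no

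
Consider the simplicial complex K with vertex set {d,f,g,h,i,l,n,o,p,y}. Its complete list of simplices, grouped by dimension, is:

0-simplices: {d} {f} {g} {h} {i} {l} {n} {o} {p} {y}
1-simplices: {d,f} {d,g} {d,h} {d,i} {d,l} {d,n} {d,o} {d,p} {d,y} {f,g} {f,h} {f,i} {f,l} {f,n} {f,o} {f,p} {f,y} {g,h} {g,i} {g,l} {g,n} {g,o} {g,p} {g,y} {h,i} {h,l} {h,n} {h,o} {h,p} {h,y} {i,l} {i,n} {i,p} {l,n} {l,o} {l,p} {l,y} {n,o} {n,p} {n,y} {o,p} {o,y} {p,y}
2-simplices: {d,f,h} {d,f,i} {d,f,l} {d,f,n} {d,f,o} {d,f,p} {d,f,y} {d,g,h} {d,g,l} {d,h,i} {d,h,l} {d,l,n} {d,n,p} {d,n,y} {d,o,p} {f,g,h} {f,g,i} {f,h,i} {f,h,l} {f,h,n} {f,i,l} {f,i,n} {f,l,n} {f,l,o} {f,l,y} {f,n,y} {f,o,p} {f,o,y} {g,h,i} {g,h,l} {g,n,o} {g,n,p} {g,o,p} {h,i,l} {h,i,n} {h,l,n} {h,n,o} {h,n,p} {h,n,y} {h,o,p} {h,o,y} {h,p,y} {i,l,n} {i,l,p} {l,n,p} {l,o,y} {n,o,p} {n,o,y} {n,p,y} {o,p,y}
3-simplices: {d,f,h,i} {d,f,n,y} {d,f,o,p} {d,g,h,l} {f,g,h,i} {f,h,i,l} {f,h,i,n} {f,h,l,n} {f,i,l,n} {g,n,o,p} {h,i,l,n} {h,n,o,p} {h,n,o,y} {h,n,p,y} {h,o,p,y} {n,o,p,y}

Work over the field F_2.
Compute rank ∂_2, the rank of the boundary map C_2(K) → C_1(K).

rank∂_2=32

n_0=10 n_1=43 n_2=50 n_3=16  [Z2]
∂1: piv[df,dg,dh,di,dl,dn,do,dp,dy] rk=9  ker:fg,fh,fi,fl,fn,fo,fp,fy,gh,gi,gl,gn,go,gp,gy,hi,hl,hn,ho,hp,hy,il,in,ip,ln,lo,lp,ly,no,np,ny,op,oy,py
∂2: piv[dfh,dfi,dfl,dfn,dfo,dfp,dfy,dgh,dgl,dhi,dhl,dln,dnp,dny,dop,fgh,fgi,fhn,fil,fin,flo,fly,foy,gno,gnp,gop,hno,hnp,hny,hpy,ilp,lnp] rk=32  ker:fhi,fhl,fln,fny,fop,ghi,ghl,hil,hin,hln,hop,hoy,iln,loy,nop,noy,npy,opy
∂3: piv[dfhi,dfny,dfop,dghl,fghi,fhil,fhin,fhln,filn,gnop,hnop,hnoy,hnpy,hopy] rk=14  ker:hiln,nopy
rk∂_2=32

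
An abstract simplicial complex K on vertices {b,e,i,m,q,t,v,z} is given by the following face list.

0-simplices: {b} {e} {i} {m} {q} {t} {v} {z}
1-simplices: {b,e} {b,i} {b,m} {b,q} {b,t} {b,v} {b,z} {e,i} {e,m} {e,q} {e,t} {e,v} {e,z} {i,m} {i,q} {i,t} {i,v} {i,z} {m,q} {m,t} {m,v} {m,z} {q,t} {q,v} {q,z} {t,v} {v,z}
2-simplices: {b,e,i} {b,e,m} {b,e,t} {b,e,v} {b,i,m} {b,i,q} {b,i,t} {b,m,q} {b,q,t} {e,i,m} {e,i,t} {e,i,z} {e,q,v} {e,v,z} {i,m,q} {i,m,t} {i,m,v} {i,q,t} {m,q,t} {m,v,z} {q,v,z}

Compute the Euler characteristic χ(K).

n_0=8 n_1=27 n_2=21
χ=+8−27+21=2

χ(K)=2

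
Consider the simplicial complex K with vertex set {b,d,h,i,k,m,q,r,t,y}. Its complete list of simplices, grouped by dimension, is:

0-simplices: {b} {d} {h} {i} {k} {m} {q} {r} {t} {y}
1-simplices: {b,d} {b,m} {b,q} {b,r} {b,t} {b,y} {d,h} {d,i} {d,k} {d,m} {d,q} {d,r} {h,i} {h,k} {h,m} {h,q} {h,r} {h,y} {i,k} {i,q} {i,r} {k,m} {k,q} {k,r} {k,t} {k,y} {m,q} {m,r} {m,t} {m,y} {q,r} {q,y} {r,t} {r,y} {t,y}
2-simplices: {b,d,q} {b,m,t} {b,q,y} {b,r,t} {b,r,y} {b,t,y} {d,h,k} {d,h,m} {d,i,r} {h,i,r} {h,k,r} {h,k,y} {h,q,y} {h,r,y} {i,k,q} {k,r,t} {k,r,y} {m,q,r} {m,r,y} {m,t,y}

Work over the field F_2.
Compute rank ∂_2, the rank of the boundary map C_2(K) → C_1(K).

n_0=10 n_1=35 n_2=20  [Z2]
∂1: piv[bd,bm,bq,br,bt,by,dh,di,dk] rk=9  ker:dm,dq,dr,hi,hk,hm,hq,hr,hy,ik,iq,ir,km,kq,kr,kt,ky,mq,mr,mt,my,qr,qy,rt,ry,ty
∂2: piv[bdq,bmt,bqy,brt,bry,bty,dhk,dhm,dir,hir,hkr,hky,hqy,hry,ikq,krt,mqr,mry,mty] rk=19  ker:kry
rk∂_2=19

rank∂_2=19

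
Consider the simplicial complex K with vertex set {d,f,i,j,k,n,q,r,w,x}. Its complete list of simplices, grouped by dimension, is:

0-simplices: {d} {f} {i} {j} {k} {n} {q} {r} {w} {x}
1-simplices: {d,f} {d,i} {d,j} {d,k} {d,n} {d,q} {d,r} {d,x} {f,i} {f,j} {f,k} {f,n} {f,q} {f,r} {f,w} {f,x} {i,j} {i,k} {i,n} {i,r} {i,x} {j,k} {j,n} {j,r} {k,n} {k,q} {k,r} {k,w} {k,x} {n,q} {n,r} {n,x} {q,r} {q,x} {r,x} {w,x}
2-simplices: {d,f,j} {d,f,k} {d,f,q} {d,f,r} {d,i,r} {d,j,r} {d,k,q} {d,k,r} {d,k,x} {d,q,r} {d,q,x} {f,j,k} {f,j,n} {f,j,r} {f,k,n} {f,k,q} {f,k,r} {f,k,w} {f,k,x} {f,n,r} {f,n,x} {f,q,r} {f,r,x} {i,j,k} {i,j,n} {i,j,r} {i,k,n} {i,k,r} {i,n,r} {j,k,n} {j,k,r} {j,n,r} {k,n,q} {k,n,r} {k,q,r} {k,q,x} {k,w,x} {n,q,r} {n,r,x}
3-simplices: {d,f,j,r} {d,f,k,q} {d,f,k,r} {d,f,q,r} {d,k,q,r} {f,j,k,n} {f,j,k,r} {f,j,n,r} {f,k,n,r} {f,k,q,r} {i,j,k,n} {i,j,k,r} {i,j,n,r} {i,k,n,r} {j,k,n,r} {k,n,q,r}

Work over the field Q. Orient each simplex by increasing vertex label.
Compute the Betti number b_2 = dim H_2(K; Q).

n_0=10 n_1=36 n_2=39 n_3=16  [Q]
∂1: piv[df,di,dj,dk,dn,dq,dr,dx,fw] rk=9  ker:fi,fj,fk,fn,fq,fr,fx,ij,ik,in,ir,ix,jk,jn,jr,kn,kq,kr,kw,kx,nq,nr,nx,qr,qx,rx,wx
∂2: piv[dfj,dfk,dfq,dfr,dir,djr,dkq,dkr,dkx,dqr,dqx,fjk,fjn,fkn,fkw,fkx,fnr,fnx,frx,ijk,ijn,ijr,knq,kwx] rk=24  ker:fjr,fkq,fkr,fqr,ikn,ikr,inr,jkn,jkr,jnr,knr,kqr,kqx,nqr,nrx
∂3: piv[dfjr,dfkq,dfkr,dfqr,dkqr,fjkn,fjkr,fjnr,fknr,ijkn,ijkr,ijnr,knqr] rk=13  ker:fkqr,iknr,jknr
b_2=(39−24)−13=2

b_2=2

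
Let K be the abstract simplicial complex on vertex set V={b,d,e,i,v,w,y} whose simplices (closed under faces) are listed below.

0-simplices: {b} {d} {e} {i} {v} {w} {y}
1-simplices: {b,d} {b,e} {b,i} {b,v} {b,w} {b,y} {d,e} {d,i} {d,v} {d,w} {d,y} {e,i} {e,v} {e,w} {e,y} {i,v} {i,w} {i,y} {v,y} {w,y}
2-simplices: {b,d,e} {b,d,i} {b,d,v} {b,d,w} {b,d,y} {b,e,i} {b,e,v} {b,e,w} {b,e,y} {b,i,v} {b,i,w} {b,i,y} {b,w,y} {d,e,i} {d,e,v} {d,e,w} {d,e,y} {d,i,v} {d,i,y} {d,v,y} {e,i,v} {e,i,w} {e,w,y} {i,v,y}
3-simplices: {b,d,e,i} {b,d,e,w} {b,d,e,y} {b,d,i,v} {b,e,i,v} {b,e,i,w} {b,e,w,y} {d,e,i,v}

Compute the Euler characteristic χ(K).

χ(K)=3

n_0=7 n_1=20 n_2=24 n_3=8
χ=+7−20+24−8=3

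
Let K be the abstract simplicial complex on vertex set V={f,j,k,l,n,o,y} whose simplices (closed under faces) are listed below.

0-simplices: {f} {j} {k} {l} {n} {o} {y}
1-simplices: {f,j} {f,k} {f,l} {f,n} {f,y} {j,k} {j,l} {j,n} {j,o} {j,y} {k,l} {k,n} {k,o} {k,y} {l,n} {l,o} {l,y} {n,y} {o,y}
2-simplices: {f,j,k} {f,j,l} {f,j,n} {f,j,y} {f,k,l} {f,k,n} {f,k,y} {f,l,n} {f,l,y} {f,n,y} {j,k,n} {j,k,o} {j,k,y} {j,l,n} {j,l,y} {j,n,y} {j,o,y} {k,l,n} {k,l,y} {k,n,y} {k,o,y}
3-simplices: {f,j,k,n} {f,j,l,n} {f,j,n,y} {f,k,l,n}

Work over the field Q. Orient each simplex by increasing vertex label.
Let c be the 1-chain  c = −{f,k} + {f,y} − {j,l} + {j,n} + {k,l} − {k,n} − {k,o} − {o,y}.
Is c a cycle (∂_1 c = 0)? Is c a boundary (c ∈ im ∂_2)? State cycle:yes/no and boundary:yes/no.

n_0=7 n_1=19 n_2=21 n_3=4  [Q]
∂1: piv[fj,fk,fl,fn,fy,jo] rk=6  ker:jk,jl,jn,jy,kl,kn,ko,ky,ln,lo,ly,ny,oy
∂2: piv[fjk,fjl,fjn,fjy,fkl,fkn,fky,fln,fly,fny,jko,joy] rk=12  ker:jkn,jky,jln,jly,jny,kln,kly,kny,koy
∂3: piv[fjkn,fjln,fjny,fkln] rk=4
∂1c = 0
c vs im∂2: reduces to 0 ⇒ boundary

cycle:yes boundary:yes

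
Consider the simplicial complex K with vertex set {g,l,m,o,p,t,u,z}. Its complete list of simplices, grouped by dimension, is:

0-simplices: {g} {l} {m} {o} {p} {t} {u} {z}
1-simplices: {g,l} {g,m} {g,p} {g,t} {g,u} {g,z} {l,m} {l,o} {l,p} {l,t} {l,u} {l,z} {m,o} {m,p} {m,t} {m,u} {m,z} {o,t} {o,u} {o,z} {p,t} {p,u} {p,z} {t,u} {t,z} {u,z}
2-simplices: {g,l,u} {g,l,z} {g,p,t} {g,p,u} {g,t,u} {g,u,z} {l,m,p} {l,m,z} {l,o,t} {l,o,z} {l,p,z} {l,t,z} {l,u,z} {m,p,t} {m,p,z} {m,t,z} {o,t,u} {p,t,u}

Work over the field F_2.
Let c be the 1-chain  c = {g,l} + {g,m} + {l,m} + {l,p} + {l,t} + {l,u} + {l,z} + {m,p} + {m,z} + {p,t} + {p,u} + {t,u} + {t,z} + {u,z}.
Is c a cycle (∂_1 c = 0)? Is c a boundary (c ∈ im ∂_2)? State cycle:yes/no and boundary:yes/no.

n_0=8 n_1=26 n_2=18  [Z2]
∂1: piv[gl,gm,gp,gt,gu,gz,lo] rk=7  ker:lm,lp,lt,lu,lz,mo,mp,mt,mu,mz,ot,ou,oz,pt,pu,pz,tu,tz,uz
∂2: piv[glu,glz,gpt,gpu,gtu,guz,lmp,lmz,lot,loz,lpz,ltz,mpt,mtz,otu] rk=15  ker:luz,mpz,ptu
∂1c = 0
c vs im∂2: residual ≠ 0 ⇒ not boundary

cycle:yes boundary:no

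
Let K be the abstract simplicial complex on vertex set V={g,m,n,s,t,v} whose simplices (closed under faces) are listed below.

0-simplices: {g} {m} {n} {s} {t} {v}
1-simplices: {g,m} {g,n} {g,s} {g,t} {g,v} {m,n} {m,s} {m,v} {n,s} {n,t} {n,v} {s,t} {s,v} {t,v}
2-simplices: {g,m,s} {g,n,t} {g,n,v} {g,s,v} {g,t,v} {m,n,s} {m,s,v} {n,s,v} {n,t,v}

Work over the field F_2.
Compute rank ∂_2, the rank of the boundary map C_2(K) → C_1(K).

rank∂_2=8

n_0=6 n_1=14 n_2=9  [Z2]
∂1: piv[gm,gn,gs,gt,gv] rk=5  ker:mn,ms,mv,ns,nt,nv,st,sv,tv
∂2: piv[gms,gnt,gnv,gsv,gtv,mns,msv,nsv] rk=8  ker:ntv
rk∂_2=8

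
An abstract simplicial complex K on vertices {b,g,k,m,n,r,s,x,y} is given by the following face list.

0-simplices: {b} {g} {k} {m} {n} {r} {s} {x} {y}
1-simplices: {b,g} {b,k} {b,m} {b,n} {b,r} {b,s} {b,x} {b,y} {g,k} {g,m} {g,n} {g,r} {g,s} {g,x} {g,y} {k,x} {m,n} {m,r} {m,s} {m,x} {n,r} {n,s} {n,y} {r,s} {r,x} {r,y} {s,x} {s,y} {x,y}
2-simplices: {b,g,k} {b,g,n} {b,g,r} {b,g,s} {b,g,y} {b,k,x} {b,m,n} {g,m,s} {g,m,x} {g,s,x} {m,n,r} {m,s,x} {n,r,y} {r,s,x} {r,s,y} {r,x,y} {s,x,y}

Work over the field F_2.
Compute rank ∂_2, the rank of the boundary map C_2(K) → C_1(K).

rank∂_2=15

n_0=9 n_1=29 n_2=17  [Z2]
∂1: piv[bg,bk,bm,bn,br,bs,bx,by] rk=8  ker:gk,gm,gn,gr,gs,gx,gy,kx,mn,mr,ms,mx,nr,ns,ny,rs,rx,ry,sx,sy,xy
∂2: piv[bgk,bgn,bgr,bgs,bgy,bkx,bmn,gms,gmx,gsx,mnr,nry,rsx,rsy,rxy] rk=15  ker:msx,sxy
rk∂_2=15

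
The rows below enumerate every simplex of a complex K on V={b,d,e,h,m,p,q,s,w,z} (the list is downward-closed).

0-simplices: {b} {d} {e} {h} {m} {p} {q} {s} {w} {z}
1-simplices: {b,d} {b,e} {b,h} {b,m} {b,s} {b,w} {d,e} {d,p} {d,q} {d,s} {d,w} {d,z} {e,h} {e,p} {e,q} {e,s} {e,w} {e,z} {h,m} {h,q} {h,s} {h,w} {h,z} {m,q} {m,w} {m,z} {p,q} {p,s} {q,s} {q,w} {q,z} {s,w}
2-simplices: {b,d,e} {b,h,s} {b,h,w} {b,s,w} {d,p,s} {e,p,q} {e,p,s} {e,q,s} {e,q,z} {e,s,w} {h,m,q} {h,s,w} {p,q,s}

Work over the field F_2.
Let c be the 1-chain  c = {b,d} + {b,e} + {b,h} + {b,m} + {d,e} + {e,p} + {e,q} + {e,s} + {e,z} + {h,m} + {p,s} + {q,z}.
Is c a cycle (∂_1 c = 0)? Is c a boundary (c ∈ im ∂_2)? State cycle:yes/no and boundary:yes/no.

n_0=10 n_1=32 n_2=13  [Z2]
∂1: piv[bd,be,bh,bm,bs,bw,dp,dq,dz] rk=9  ker:de,ds,dw,eh,ep,eq,es,ew,ez,hm,hq,hs,hw,hz,mq,mw,mz,pq,ps,qs,qw,qz,sw
∂2: piv[bde,bhs,bhw,bsw,dps,epq,eps,eqs,eqz,esw,hmq] rk=11  ker:hsw,pqs
∂1c = 0
c vs im∂2: residual ≠ 0 ⇒ not boundary

cycle:yes boundary:no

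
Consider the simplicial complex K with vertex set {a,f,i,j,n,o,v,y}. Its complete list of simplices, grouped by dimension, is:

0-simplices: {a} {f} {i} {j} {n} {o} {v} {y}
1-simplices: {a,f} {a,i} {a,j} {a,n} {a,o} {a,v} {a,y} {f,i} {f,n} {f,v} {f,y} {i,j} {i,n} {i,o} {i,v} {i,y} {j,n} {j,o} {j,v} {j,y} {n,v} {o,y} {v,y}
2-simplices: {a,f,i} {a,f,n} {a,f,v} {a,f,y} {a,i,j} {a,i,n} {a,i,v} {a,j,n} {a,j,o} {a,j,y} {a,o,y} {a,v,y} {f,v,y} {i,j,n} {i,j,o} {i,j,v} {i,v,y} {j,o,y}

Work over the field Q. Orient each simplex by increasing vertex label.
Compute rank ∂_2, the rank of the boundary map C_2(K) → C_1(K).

n_0=8 n_1=23 n_2=18  [Q]
∂1: piv[af,ai,aj,an,ao,av,ay] rk=7  ker:fi,fn,fv,fy,ij,in,io,iv,iy,jn,jo,jv,jy,nv,oy,vy
∂2: piv[afi,afn,afv,afy,aij,ain,aiv,ajn,ajo,ajy,aoy,avy,ijo,ijv,ivy] rk=15  ker:fvy,ijn,joy
rk∂_2=15

rank∂_2=15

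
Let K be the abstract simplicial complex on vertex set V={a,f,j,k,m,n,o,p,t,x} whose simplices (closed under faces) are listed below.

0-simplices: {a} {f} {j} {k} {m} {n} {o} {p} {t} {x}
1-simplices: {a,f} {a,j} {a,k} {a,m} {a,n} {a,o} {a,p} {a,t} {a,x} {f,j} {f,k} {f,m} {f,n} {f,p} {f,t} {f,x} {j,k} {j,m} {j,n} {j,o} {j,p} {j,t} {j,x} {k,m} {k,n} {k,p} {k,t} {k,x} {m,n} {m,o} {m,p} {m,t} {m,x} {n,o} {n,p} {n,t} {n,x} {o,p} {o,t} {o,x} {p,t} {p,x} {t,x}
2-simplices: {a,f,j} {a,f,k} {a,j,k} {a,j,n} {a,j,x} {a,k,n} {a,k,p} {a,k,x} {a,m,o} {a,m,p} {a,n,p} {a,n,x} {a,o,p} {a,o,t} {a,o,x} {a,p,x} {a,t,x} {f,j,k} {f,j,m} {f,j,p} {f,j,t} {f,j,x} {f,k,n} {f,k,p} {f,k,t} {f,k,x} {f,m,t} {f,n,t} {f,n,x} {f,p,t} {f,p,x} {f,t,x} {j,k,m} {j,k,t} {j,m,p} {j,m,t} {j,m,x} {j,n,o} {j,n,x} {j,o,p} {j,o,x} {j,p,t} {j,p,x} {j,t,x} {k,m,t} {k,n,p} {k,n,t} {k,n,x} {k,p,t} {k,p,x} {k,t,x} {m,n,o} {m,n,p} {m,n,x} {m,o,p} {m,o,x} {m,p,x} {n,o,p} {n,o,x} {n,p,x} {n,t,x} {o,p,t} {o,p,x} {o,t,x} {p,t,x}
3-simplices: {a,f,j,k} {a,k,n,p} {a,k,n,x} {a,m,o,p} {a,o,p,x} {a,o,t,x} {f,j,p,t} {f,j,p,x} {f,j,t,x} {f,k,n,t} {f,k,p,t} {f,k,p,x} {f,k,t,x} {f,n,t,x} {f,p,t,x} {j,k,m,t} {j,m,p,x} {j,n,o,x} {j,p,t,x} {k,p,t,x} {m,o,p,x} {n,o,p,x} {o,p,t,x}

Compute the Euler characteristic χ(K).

n_0=10 n_1=43 n_2=65 n_3=23
χ=+10−43+65−23=9

χ(K)=9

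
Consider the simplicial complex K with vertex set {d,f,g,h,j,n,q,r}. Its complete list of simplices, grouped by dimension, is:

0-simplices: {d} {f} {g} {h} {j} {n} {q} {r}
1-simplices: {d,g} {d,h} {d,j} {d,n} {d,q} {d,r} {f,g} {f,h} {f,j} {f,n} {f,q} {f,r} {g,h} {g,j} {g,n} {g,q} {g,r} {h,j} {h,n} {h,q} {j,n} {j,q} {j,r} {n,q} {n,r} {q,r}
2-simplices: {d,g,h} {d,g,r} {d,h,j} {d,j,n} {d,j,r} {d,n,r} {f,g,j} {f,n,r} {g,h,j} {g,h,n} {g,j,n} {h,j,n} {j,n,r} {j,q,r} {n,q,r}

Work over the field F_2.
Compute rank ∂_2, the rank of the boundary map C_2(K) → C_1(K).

rank∂_2=13

n_0=8 n_1=26 n_2=15  [Z2]
∂1: piv[dg,dh,dj,dn,dq,dr,fg] rk=7  ker:fh,fj,fn,fq,fr,gh,gj,gn,gq,gr,hj,hn,hq,jn,jq,jr,nq,nr,qr
∂2: piv[dgh,dgr,dhj,djn,djr,dnr,fgj,fnr,ghj,ghn,gjn,jqr,nqr] rk=13  ker:hjn,jnr
rk∂_2=13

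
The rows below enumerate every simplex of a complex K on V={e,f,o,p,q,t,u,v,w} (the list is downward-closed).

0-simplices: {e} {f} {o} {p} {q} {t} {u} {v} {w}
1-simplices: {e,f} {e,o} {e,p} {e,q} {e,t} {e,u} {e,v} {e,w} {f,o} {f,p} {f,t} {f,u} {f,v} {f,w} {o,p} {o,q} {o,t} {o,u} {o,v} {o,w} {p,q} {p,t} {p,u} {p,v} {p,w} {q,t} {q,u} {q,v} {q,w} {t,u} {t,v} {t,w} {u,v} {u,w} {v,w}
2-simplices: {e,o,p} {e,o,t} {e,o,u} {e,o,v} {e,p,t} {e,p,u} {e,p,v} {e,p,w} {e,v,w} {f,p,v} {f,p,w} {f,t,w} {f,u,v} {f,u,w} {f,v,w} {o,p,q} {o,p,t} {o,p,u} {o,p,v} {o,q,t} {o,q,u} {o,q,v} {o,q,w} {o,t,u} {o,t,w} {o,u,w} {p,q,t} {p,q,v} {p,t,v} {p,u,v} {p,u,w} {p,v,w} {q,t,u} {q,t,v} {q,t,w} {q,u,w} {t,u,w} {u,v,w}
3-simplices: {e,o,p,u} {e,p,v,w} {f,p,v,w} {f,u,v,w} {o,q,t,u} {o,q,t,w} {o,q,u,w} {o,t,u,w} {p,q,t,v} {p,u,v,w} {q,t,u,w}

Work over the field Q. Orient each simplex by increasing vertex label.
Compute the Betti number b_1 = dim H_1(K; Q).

b_1=3

n_0=9 n_1=35 n_2=38 n_3=11  [Q]
∂1: piv[ef,eo,ep,eq,et,eu,ev,ew] rk=8  ker:fo,fp,ft,fu,fv,fw,op,oq,ot,ou,ov,ow,pq,pt,pu,pv,pw,qt,qu,qv,qw,tu,tv,tw,uv,uw,vw
∂2: piv[eop,eot,eou,eov,ept,epu,epv,epw,evw,fpv,fpw,ftw,fuv,fuw,opq,oqt,oqu,oqv,oqw,otu,otw,ouw,ptv,puv] rk=24  ker:fvw,opt,opu,opv,pqt,pqv,puw,pvw,qtu,qtv,qtw,quw,tuw,uvw
∂3: piv[eopu,epvw,fpvw,fuvw,oqtu,oqtw,oquw,otuw,pqtv,puvw] rk=10  ker:qtuw
b_1=(35−8)−24=3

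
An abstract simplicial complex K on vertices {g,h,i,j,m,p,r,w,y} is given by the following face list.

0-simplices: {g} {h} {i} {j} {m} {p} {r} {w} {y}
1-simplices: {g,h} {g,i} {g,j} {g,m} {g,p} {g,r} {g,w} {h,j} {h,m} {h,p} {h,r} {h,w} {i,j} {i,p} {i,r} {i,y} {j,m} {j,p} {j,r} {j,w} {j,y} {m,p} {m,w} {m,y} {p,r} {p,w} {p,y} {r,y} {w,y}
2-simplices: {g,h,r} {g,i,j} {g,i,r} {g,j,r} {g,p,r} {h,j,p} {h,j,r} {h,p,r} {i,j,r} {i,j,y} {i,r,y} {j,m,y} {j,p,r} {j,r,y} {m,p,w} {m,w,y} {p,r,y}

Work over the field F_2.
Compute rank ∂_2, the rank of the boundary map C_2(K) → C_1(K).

n_0=9 n_1=29 n_2=17  [Z2]
∂1: piv[gh,gi,gj,gm,gp,gr,gw,iy] rk=8  ker:hj,hm,hp,hr,hw,ij,ip,ir,jm,jp,jr,jw,jy,mp,mw,my,pr,pw,py,ry,wy
∂2: piv[ghr,gij,gir,gjr,gpr,hjp,hjr,hpr,ijy,iry,jmy,mpw,mwy,pry] rk=14  ker:ijr,jpr,jry
rk∂_2=14

rank∂_2=14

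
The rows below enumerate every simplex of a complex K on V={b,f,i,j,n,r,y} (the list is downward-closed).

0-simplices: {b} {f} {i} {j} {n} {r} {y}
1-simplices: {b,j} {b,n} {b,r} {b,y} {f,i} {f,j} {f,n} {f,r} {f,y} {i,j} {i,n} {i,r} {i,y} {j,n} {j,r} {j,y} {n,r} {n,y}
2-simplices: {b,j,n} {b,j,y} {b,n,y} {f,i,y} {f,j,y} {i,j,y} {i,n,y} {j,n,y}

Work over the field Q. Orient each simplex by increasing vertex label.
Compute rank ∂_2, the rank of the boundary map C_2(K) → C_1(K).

n_0=7 n_1=18 n_2=8  [Q]
∂1: piv[bj,bn,br,by,fi,fj] rk=6  ker:fn,fr,fy,ij,in,ir,iy,jn,jr,jy,nr,ny
∂2: piv[bjn,bjy,bny,fiy,fjy,ijy,iny] rk=7  ker:jny
rk∂_2=7

rank∂_2=7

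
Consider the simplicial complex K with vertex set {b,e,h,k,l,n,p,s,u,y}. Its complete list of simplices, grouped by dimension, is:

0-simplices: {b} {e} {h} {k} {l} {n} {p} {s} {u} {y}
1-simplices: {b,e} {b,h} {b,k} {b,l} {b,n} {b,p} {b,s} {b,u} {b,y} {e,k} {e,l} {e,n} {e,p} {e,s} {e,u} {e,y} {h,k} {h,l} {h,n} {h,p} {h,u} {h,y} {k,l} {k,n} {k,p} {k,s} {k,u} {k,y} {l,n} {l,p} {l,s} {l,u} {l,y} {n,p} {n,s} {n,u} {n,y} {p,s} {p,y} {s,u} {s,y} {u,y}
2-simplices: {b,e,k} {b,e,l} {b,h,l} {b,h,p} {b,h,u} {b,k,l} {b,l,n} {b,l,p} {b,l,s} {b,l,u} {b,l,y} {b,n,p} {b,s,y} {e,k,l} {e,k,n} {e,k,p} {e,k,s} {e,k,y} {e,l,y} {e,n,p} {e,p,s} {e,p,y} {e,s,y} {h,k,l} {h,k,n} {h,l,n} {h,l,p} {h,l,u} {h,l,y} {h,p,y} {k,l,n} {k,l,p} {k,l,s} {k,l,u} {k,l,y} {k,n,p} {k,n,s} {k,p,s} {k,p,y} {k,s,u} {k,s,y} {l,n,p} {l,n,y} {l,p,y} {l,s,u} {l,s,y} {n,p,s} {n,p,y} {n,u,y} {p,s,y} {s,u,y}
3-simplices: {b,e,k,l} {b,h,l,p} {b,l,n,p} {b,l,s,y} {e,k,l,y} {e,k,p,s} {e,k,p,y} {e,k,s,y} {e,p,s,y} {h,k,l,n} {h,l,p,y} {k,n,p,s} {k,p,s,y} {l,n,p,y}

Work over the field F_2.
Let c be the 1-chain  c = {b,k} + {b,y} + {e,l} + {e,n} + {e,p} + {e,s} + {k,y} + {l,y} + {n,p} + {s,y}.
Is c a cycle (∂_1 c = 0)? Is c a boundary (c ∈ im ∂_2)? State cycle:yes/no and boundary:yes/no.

n_0=10 n_1=42 n_2=51 n_3=14  [Z2]
∂1: piv[be,bh,bk,bl,bn,bp,bs,bu,by] rk=9  ker:ek,el,en,ep,es,eu,ey,hk,hl,hn,hp,hu,hy,kl,kn,kp,ks,ku,ky,ln,lp,ls,lu,ly,np,ns,nu,ny,ps,py,su,sy,uy
∂2: piv[bek,bel,bhl,bhp,bhu,bkl,bln,blp,bls,blu,bly,bnp,bsy,ekn,ekp,eks,eky,ely,enp,eps,epy,esy,hkl,hkn,hln,hly,klu,kns,ksu,lny,nuy,suy] rk=32  ker:ekl,hlp,hlu,hpy,kln,klp,kls,kly,knp,kps,kpy,ksy,lnp,lpy,lsu,lsy,nps,npy,psy
∂3: piv[bekl,bhlp,blnp,blsy,ekly,ekps,ekpy,eksy,epsy,hkln,hlpy,knps,lnpy] rk=13  ker:kpsy
∂1c = 0
c vs im∂2: reduces to 0 ⇒ boundary

cycle:yes boundary:yes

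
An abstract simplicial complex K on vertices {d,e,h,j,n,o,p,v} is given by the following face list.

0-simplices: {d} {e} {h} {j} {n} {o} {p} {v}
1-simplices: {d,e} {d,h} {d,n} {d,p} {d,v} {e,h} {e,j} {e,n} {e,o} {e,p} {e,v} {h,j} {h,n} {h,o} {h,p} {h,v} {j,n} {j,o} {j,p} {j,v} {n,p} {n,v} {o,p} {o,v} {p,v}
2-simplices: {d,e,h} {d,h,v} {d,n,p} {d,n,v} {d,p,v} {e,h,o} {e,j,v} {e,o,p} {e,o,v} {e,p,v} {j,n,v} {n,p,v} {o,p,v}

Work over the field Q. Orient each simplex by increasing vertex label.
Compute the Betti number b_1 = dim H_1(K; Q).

b_1=7

n_0=8 n_1=25 n_2=13  [Q]
∂1: piv[de,dh,dn,dp,dv,ej,eo] rk=7  ker:eh,en,ep,ev,hj,hn,ho,hp,hv,jn,jo,jp,jv,np,nv,op,ov,pv
∂2: piv[deh,dhv,dnp,dnv,dpv,eho,ejv,eop,eov,epv,jnv] rk=11  ker:npv,opv
b_1=(25−7)−11=7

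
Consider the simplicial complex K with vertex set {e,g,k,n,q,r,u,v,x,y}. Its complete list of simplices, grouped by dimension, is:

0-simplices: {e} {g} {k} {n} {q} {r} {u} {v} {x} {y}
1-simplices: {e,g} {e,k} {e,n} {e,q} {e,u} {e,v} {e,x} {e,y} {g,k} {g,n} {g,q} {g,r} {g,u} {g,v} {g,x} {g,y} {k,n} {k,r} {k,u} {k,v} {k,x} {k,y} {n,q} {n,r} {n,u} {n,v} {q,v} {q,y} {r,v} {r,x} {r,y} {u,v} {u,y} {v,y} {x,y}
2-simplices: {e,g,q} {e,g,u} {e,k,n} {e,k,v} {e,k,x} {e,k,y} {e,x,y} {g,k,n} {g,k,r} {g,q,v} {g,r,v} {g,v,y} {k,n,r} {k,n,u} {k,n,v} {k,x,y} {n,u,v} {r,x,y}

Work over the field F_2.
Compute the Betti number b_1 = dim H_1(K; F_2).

n_0=10 n_1=35 n_2=18  [Z2]
∂1: piv[eg,ek,en,eq,eu,ev,ex,ey,gr] rk=9  ker:gk,gn,gq,gu,gv,gx,gy,kn,kr,ku,kv,kx,ky,nq,nr,nu,nv,qv,qy,rv,rx,ry,uv,uy,vy,xy
∂2: piv[egq,egu,ekn,ekv,ekx,eky,exy,gkn,gkr,gqv,grv,gvy,knr,knu,knv,nuv,rxy] rk=17  ker:kxy
b_1=(35−9)−17=9

b_1=9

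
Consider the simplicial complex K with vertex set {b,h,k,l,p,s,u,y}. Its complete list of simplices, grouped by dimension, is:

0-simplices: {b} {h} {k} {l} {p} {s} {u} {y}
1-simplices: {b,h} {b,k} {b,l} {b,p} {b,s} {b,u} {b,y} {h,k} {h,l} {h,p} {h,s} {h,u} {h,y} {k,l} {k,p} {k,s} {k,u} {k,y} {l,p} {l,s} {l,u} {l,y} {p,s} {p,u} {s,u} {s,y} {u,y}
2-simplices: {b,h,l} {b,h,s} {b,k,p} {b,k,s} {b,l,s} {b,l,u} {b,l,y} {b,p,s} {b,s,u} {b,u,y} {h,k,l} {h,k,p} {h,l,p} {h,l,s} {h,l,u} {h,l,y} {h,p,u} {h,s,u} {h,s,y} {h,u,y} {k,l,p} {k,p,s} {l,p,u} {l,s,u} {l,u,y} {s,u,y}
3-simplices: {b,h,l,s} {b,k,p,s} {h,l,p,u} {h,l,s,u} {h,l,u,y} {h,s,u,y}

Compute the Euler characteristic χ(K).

χ(K)=1

n_0=8 n_1=27 n_2=26 n_3=6
χ=+8−27+26−6=1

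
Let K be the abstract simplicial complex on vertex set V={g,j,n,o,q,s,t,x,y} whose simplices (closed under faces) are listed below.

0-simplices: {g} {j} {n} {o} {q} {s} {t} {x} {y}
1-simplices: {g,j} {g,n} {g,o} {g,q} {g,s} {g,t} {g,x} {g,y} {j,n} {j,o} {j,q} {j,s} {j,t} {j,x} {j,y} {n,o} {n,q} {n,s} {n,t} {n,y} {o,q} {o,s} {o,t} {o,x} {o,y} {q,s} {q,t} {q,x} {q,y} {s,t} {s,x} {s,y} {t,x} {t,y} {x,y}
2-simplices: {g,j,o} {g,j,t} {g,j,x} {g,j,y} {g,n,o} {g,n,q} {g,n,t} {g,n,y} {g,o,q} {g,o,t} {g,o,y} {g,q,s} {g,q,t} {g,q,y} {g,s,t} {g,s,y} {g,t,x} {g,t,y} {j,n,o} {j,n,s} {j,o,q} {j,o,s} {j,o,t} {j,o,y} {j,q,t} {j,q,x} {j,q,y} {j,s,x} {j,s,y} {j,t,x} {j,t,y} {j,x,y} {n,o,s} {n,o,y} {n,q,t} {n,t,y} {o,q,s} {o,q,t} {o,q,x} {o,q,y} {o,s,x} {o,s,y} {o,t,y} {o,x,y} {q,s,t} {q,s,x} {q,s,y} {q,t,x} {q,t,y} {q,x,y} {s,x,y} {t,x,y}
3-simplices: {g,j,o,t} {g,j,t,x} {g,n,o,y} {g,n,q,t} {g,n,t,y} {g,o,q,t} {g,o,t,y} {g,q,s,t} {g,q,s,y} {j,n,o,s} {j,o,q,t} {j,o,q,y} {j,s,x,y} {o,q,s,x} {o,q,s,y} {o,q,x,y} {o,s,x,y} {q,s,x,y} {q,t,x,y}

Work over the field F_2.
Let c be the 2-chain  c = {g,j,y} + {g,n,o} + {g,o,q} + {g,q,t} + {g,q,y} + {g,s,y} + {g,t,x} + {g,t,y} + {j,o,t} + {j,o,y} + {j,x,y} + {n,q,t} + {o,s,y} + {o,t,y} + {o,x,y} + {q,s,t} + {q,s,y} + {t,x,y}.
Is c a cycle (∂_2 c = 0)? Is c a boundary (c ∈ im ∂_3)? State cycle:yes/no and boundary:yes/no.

n_0=9 n_1=35 n_2=52 n_3=19  [Z2]
∂1: piv[gj,gn,go,gq,gs,gt,gx,gy] rk=8  ker:jn,jo,jq,js,jt,jx,jy,no,nq,ns,nt,ny,oq,os,ot,ox,oy,qs,qt,qx,qy,st,sx,sy,tx,ty,xy
∂2: piv[gjo,gjt,gjx,gjy,gno,gnq,gnt,gny,goq,got,goy,gqs,gqt,gqy,gst,gsy,gtx,gty,jno,jns,joq,jos,jqx,jsx,jsy,jxy,oqx] rk=27  ker:jot,joy,jqt,jqy,jtx,jty,nos,noy,nqt,nty,oqs,oqt,oqy,osx,osy,oty,oxy,qst,qsx,qsy,qtx,qty,qxy,sxy,txy
∂3: piv[gjot,gjtx,gnoy,gnqt,gnty,goqt,goty,gqst,gqsy,jnos,joqt,joqy,jsxy,oqsx,oqsy,oqxy,osxy,qtxy] rk=18  ker:qsxy
∂2c = {g,j} + {g,n} + {g,q} + {g,s} + {g,t} + {g,x} + {j,t} + {j,x} + {j,y} + {n,o} + {n,q} + {n,t} + {o,q} + {o,s} + {o,x} + {q,t} + {s,t} + {s,y} + {t,y} + {x,y}

cycle:no boundary:no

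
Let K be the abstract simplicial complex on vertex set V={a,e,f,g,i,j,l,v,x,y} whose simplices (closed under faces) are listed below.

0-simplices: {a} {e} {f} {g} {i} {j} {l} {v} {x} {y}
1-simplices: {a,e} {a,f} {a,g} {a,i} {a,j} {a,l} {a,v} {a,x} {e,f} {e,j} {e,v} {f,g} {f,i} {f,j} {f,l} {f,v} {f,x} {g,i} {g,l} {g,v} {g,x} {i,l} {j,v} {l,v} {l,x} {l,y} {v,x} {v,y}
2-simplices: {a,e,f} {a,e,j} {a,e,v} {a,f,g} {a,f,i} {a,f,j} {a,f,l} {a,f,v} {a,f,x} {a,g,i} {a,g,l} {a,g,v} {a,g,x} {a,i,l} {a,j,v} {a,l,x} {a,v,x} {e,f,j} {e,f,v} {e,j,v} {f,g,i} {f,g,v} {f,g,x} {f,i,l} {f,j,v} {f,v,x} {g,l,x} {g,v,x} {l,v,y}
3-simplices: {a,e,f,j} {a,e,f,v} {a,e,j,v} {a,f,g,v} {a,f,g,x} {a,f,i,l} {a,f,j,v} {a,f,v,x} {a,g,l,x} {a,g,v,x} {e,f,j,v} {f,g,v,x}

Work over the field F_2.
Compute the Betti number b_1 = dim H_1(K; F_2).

n_0=10 n_1=28 n_2=29 n_3=12  [Z2]
∂1: piv[ae,af,ag,ai,aj,al,av,ax,ly] rk=9  ker:ef,ej,ev,fg,fi,fj,fl,fv,fx,gi,gl,gv,gx,il,jv,lv,lx,vx,vy
∂2: piv[aef,aej,aev,afg,afi,afj,afl,afv,afx,agi,agl,agv,agx,ail,ajv,alx,avx,lvy] rk=18  ker:efj,efv,ejv,fgi,fgv,fgx,fil,fjv,fvx,glx,gvx
∂3: piv[aefj,aefv,aejv,afgv,afgx,afil,afjv,afvx,aglx,agvx] rk=10  ker:efjv,fgvx
b_1=(28−9)−18=1

b_1=1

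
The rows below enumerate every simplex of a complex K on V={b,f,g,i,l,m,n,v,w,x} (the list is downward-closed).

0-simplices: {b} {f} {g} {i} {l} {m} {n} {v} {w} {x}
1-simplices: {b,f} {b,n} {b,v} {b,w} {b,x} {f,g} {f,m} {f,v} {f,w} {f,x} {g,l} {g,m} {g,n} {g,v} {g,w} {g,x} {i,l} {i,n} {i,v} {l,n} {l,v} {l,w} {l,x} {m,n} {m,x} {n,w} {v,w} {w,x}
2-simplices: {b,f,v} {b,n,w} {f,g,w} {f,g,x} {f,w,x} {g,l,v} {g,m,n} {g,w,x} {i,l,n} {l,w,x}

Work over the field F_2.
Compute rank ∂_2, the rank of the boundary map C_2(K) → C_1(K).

rank∂_2=9

n_0=10 n_1=28 n_2=10  [Z2]
∂1: piv[bf,bn,bv,bw,bx,fg,fm,gl,il] rk=9  ker:fv,fw,fx,gm,gn,gv,gw,gx,in,iv,ln,lv,lw,lx,mn,mx,nw,vw,wx
∂2: piv[bfv,bnw,fgw,fgx,fwx,glv,gmn,iln,lwx] rk=9  ker:gwx
rk∂_2=9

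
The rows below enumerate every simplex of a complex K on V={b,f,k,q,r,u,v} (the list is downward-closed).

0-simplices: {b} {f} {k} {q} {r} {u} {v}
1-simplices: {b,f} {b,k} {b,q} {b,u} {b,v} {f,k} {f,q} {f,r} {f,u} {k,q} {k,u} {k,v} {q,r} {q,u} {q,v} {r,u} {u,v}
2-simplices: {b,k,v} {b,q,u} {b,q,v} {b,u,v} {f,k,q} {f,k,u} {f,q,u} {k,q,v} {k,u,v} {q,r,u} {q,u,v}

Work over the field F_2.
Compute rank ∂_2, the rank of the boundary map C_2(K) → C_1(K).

rank∂_2=9

n_0=7 n_1=17 n_2=11  [Z2]
∂1: piv[bf,bk,bq,bu,bv,fr] rk=6  ker:fk,fq,fu,kq,ku,kv,qr,qu,qv,ru,uv
∂2: piv[bkv,bqu,bqv,buv,fkq,fku,fqu,kqv,qru] rk=9  ker:kuv,quv
rk∂_2=9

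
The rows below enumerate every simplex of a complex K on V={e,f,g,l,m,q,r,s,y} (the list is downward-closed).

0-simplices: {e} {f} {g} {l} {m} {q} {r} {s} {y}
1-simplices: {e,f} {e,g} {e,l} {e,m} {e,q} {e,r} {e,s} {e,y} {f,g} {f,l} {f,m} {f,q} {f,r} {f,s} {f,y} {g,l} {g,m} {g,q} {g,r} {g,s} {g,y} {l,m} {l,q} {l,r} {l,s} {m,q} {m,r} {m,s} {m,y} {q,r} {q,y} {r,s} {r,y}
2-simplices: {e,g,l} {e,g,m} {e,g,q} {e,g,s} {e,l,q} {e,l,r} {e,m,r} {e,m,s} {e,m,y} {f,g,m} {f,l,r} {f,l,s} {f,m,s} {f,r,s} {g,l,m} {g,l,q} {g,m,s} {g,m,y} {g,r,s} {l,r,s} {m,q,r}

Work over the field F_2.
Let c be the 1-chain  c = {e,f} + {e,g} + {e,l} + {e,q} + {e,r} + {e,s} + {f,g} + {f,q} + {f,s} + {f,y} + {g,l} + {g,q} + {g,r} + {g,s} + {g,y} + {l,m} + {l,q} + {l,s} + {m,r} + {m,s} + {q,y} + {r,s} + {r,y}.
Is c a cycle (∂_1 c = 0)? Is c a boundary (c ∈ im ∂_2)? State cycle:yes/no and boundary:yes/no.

cycle:no boundary:no

n_0=9 n_1=33 n_2=21  [Z2]
∂1: piv[ef,eg,el,em,eq,er,es,ey] rk=8  ker:fg,fl,fm,fq,fr,fs,fy,gl,gm,gq,gr,gs,gy,lm,lq,lr,ls,mq,mr,ms,my,qr,qy,rs,ry
∂2: piv[egl,egm,egq,egs,elq,elr,emr,ems,emy,fgm,flr,fls,fms,frs,glm,gmy,grs,mqr] rk=18  ker:glq,gms,lrs
∂1c = {f} + {g} + {l} + {m} + {q} + {r}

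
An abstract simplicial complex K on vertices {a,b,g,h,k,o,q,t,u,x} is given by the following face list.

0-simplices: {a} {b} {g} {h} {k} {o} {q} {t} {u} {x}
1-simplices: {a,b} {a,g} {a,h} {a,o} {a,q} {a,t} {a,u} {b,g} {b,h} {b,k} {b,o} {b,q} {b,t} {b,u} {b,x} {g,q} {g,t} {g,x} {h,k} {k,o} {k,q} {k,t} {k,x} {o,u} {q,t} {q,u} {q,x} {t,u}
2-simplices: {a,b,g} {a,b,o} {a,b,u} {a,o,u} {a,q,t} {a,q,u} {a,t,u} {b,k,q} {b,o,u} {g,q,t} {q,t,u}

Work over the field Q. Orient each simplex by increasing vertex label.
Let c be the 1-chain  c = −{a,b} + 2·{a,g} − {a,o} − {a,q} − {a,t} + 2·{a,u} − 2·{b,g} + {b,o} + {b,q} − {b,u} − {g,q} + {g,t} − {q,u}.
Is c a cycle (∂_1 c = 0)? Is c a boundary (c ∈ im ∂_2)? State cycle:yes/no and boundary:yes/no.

cycle:yes boundary:no

n_0=10 n_1=28 n_2=11  [Q]
∂1: piv[ab,ag,ah,ao,aq,at,au,bk,bx] rk=9  ker:bg,bh,bo,bq,bt,bu,gq,gt,gx,hk,ko,kq,kt,kx,ou,qt,qu,qx,tu
∂2: piv[abg,abo,abu,aou,aqt,aqu,atu,bkq,gqt] rk=9  ker:bou,qtu
∂1c = 0
c vs im∂2: residual ≠ 0 ⇒ not boundary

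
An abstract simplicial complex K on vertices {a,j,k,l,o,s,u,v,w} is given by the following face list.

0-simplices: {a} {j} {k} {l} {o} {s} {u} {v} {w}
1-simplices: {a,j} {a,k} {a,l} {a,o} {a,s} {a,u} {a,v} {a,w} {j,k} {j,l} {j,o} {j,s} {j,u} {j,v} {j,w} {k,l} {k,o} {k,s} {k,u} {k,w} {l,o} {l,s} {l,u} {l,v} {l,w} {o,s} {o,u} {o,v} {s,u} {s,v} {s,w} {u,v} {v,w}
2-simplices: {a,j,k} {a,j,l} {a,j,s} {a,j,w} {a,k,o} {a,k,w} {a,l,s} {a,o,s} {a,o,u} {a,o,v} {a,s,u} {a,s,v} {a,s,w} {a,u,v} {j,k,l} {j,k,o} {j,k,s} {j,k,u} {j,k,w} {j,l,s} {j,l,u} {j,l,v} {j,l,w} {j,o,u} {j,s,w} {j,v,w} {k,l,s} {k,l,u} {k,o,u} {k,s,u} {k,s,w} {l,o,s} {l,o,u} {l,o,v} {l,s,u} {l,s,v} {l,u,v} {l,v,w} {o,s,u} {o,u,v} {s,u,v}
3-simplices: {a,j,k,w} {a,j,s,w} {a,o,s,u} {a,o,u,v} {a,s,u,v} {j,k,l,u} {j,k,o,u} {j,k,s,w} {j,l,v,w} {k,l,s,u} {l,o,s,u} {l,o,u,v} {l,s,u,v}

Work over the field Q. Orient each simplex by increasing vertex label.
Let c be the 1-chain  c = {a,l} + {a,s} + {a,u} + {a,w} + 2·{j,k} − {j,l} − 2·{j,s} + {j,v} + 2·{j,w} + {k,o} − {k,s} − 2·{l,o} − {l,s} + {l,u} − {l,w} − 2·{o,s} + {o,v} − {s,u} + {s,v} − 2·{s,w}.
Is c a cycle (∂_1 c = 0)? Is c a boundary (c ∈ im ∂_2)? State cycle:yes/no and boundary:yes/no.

cycle:no boundary:no

n_0=9 n_1=33 n_2=41 n_3=13  [Q]
∂1: piv[aj,ak,al,ao,as,au,av,aw] rk=8  ker:jk,jl,jo,js,ju,jv,jw,kl,ko,ks,ku,kw,lo,ls,lu,lv,lw,os,ou,ov,su,sv,sw,uv,vw
∂2: piv[ajk,ajl,ajs,ajw,ako,akw,als,aos,aou,aov,asu,asv,asw,auv,jkl,jko,jks,jku,jlu,jlv,jlw,jou,jvw,los,lov] rk=25  ker:jkw,jls,jsw,kls,klu,kou,ksu,ksw,lou,lsu,lsv,luv,lvw,osu,ouv,suv
∂3: piv[ajkw,ajsw,aosu,aouv,asuv,jklu,jkou,jksw,jlvw,klsu,losu,louv,lsuv] rk=13
∂1c = −4·{a} − 2·{j} + 2·{k} + 3·{l} − 3·{s} + {u} + 3·{v}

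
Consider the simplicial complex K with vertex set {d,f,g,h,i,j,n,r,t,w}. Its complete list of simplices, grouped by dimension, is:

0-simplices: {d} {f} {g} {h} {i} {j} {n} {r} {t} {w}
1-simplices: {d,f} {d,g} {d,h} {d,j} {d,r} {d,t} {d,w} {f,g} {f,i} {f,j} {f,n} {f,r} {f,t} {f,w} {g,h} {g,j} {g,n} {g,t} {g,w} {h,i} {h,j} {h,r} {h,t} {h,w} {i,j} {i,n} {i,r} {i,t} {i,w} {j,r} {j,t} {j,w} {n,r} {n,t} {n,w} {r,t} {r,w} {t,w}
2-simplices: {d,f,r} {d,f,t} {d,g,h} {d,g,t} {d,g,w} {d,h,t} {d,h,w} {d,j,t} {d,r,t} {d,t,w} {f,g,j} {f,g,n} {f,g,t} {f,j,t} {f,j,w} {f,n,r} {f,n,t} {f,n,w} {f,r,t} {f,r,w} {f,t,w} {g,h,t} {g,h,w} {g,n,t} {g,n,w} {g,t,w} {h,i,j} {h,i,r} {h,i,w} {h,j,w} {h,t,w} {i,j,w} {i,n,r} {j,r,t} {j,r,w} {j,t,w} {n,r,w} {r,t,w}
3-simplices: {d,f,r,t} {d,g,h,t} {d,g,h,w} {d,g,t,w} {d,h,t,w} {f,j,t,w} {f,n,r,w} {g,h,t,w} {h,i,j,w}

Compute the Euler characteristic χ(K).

χ(K)=1

n_0=10 n_1=38 n_2=38 n_3=9
χ=+10−38+38−9=1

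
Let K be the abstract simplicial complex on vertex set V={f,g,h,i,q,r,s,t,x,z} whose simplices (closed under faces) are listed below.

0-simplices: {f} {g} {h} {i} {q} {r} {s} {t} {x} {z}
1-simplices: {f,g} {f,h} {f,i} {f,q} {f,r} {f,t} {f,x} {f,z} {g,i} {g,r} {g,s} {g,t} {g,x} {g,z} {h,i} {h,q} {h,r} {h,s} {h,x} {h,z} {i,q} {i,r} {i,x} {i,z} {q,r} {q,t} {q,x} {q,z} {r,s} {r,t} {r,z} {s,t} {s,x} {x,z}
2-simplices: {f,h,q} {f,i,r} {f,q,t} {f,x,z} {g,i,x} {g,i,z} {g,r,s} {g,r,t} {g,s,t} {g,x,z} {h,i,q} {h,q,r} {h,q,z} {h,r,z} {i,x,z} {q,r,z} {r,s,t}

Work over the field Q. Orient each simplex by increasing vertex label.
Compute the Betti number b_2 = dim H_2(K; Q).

n_0=10 n_1=34 n_2=17  [Q]
∂1: piv[fg,fh,fi,fq,fr,ft,fx,fz,gs] rk=9  ker:gi,gr,gt,gx,gz,hi,hq,hr,hs,hx,hz,iq,ir,ix,iz,qr,qt,qx,qz,rs,rt,rz,st,sx,xz
∂2: piv[fhq,fir,fqt,fxz,gix,giz,grs,grt,gst,gxz,hiq,hqr,hqz,hrz] rk=14  ker:ixz,qrz,rst
b_2=(17−14)−0=3

b_2=3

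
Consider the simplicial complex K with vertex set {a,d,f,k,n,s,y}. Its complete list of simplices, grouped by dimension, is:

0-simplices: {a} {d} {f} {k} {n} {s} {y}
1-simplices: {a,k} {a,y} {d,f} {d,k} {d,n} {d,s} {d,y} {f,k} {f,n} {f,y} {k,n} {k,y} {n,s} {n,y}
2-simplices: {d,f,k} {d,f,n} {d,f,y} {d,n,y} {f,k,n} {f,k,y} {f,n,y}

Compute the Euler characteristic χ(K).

n_0=7 n_1=14 n_2=7
χ=+7−14+7=0

χ(K)=0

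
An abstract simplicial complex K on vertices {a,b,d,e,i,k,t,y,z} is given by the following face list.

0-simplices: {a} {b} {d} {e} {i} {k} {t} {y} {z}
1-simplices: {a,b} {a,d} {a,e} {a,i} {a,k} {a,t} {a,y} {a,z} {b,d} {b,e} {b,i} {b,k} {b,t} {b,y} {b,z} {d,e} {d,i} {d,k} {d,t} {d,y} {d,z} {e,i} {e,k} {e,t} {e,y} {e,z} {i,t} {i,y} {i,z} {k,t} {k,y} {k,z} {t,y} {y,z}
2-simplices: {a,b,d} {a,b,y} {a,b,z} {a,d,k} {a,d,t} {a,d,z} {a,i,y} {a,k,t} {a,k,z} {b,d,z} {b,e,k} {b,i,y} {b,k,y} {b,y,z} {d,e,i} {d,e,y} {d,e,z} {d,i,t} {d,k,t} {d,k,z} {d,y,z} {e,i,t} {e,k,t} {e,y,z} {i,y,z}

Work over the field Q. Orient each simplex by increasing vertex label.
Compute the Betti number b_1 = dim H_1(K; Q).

b_1=5

n_0=9 n_1=34 n_2=25  [Q]
∂1: piv[ab,ad,ae,ai,ak,at,ay,az] rk=8  ker:bd,be,bi,bk,bt,by,bz,de,di,dk,dt,dy,dz,ei,ek,et,ey,ez,it,iy,iz,kt,ky,kz,ty,yz
∂2: piv[abd,aby,abz,adk,adt,adz,aiy,akt,akz,bek,biy,bky,byz,dei,dey,dez,dit,dyz,eit,ekt,iyz] rk=21  ker:bdz,dkt,dkz,eyz
b_1=(34−8)−21=5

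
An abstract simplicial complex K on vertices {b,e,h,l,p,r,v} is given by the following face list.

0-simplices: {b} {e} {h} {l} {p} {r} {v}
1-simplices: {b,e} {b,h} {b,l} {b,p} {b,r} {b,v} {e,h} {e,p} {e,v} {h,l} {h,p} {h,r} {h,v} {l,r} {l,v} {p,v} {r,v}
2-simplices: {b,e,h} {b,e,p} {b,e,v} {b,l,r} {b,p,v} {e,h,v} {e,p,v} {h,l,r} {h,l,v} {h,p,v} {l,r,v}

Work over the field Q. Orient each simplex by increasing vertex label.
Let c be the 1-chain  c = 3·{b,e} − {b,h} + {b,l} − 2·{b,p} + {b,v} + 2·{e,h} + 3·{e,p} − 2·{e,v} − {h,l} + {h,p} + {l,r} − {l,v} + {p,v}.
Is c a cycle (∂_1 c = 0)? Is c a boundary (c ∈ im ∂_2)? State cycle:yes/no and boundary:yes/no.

cycle:no boundary:no

n_0=7 n_1=17 n_2=11  [Q]
∂1: piv[be,bh,bl,bp,br,bv] rk=6  ker:eh,ep,ev,hl,hp,hr,hv,lr,lv,pv,rv
∂2: piv[beh,bep,bev,blr,bpv,ehv,hlr,hlv,hpv,lrv] rk=10  ker:epv
∂1c = −2·{b} + {h} + {p} + {r} − {v}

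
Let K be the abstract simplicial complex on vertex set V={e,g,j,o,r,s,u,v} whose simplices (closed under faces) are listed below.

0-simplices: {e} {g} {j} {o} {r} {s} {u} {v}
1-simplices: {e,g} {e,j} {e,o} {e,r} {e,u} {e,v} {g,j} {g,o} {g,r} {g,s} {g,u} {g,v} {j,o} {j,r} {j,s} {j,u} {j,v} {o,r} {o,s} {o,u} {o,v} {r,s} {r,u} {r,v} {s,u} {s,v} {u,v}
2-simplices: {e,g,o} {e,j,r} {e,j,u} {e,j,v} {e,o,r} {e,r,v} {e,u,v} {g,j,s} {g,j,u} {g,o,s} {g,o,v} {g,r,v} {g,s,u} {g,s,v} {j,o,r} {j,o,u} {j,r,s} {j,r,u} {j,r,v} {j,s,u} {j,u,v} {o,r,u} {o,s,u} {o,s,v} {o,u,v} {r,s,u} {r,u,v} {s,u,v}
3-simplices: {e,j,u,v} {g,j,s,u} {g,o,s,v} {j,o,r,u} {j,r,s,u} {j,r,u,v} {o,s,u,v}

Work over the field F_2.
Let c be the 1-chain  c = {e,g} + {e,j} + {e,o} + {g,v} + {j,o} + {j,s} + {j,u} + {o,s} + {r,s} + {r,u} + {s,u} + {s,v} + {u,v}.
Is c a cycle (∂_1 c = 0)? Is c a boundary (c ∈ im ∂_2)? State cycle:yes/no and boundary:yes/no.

cycle:no boundary:no

n_0=8 n_1=27 n_2=28 n_3=7  [Z2]
∂1: piv[eg,ej,eo,er,eu,ev,gs] rk=7  ker:gj,go,gr,gu,gv,jo,jr,js,ju,jv,or,os,ou,ov,rs,ru,rv,su,sv,uv
∂2: piv[ego,ejr,eju,ejv,eor,erv,euv,gjs,gju,gos,gov,grv,gsu,gsv,jor,jou,jrs,jru,osu,ouv] rk=20  ker:jrv,jsu,juv,oru,osv,rsu,ruv,suv
∂3: piv[ejuv,gjsu,gosv,joru,jrsu,jruv,osuv] rk=7
∂1c = {e} + {o} + {s} + {v}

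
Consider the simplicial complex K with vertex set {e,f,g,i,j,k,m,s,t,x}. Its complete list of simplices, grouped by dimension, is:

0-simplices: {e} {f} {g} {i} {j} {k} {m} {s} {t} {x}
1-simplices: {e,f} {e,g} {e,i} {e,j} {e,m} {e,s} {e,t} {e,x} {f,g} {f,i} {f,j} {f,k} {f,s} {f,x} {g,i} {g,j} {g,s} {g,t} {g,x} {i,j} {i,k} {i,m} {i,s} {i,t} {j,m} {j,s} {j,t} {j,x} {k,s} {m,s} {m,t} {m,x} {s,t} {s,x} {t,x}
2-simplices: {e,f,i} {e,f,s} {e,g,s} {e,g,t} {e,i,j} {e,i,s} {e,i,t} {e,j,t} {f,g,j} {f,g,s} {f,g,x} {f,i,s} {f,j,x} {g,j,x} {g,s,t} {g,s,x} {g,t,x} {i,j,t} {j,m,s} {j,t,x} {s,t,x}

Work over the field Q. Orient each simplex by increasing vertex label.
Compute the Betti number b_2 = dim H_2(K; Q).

b_2=4

n_0=10 n_1=35 n_2=21  [Q]
∂1: piv[ef,eg,ei,ej,em,es,et,ex,fk] rk=9  ker:fg,fi,fj,fs,fx,gi,gj,gs,gt,gx,ij,ik,im,is,it,jm,js,jt,jx,ks,ms,mt,mx,st,sx,tx
∂2: piv[efi,efs,egs,egt,eij,eis,eit,ejt,fgj,fgs,fgx,fjx,gst,gsx,gtx,jms,jtx] rk=17  ker:fis,gjx,ijt,stx
b_2=(21−17)−0=4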